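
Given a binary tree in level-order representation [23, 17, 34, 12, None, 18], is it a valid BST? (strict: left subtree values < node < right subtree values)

Level-order array: [23, 17, 34, 12, None, 18]
Validate using subtree bounds (lo, hi): at each node, require lo < value < hi,
then recurse left with hi=value and right with lo=value.
Preorder trace (stopping at first violation):
  at node 23 with bounds (-inf, +inf): OK
  at node 17 with bounds (-inf, 23): OK
  at node 12 with bounds (-inf, 17): OK
  at node 34 with bounds (23, +inf): OK
  at node 18 with bounds (23, 34): VIOLATION
Node 18 violates its bound: not (23 < 18 < 34).
Result: Not a valid BST


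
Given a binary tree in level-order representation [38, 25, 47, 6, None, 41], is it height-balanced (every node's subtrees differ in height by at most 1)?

Tree (level-order array): [38, 25, 47, 6, None, 41]
Definition: a tree is height-balanced if, at every node, |h(left) - h(right)| <= 1 (empty subtree has height -1).
Bottom-up per-node check:
  node 6: h_left=-1, h_right=-1, diff=0 [OK], height=0
  node 25: h_left=0, h_right=-1, diff=1 [OK], height=1
  node 41: h_left=-1, h_right=-1, diff=0 [OK], height=0
  node 47: h_left=0, h_right=-1, diff=1 [OK], height=1
  node 38: h_left=1, h_right=1, diff=0 [OK], height=2
All nodes satisfy the balance condition.
Result: Balanced


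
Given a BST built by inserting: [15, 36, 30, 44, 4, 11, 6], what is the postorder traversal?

Tree insertion order: [15, 36, 30, 44, 4, 11, 6]
Tree (level-order array): [15, 4, 36, None, 11, 30, 44, 6]
Postorder traversal: [6, 11, 4, 30, 44, 36, 15]


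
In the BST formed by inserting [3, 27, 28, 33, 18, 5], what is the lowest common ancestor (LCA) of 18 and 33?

Tree insertion order: [3, 27, 28, 33, 18, 5]
Tree (level-order array): [3, None, 27, 18, 28, 5, None, None, 33]
In a BST, the LCA of p=18, q=33 is the first node v on the
root-to-leaf path with p <= v <= q (go left if both < v, right if both > v).
Walk from root:
  at 3: both 18 and 33 > 3, go right
  at 27: 18 <= 27 <= 33, this is the LCA
LCA = 27


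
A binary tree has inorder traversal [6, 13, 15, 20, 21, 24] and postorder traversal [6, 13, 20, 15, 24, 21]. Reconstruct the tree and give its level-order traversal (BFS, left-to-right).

Inorder:   [6, 13, 15, 20, 21, 24]
Postorder: [6, 13, 20, 15, 24, 21]
Algorithm: postorder visits root last, so walk postorder right-to-left;
each value is the root of the current inorder slice — split it at that
value, recurse on the right subtree first, then the left.
Recursive splits:
  root=21; inorder splits into left=[6, 13, 15, 20], right=[24]
  root=24; inorder splits into left=[], right=[]
  root=15; inorder splits into left=[6, 13], right=[20]
  root=20; inorder splits into left=[], right=[]
  root=13; inorder splits into left=[6], right=[]
  root=6; inorder splits into left=[], right=[]
Reconstructed level-order: [21, 15, 24, 13, 20, 6]


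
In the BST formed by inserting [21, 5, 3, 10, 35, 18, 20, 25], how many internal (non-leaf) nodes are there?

Tree built from: [21, 5, 3, 10, 35, 18, 20, 25]
Tree (level-order array): [21, 5, 35, 3, 10, 25, None, None, None, None, 18, None, None, None, 20]
Rule: An internal node has at least one child.
Per-node child counts:
  node 21: 2 child(ren)
  node 5: 2 child(ren)
  node 3: 0 child(ren)
  node 10: 1 child(ren)
  node 18: 1 child(ren)
  node 20: 0 child(ren)
  node 35: 1 child(ren)
  node 25: 0 child(ren)
Matching nodes: [21, 5, 10, 18, 35]
Count of internal (non-leaf) nodes: 5


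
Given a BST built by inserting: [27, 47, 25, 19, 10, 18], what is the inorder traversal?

Tree insertion order: [27, 47, 25, 19, 10, 18]
Tree (level-order array): [27, 25, 47, 19, None, None, None, 10, None, None, 18]
Inorder traversal: [10, 18, 19, 25, 27, 47]


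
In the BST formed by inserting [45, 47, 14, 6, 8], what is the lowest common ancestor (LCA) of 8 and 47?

Tree insertion order: [45, 47, 14, 6, 8]
Tree (level-order array): [45, 14, 47, 6, None, None, None, None, 8]
In a BST, the LCA of p=8, q=47 is the first node v on the
root-to-leaf path with p <= v <= q (go left if both < v, right if both > v).
Walk from root:
  at 45: 8 <= 45 <= 47, this is the LCA
LCA = 45


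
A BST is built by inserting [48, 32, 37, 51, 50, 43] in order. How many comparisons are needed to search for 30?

Search path for 30: 48 -> 32
Found: False
Comparisons: 2


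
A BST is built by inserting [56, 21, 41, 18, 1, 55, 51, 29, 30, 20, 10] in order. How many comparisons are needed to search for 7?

Search path for 7: 56 -> 21 -> 18 -> 1 -> 10
Found: False
Comparisons: 5


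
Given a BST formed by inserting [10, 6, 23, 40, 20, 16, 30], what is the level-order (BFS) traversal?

Tree insertion order: [10, 6, 23, 40, 20, 16, 30]
Tree (level-order array): [10, 6, 23, None, None, 20, 40, 16, None, 30]
BFS from the root, enqueuing left then right child of each popped node:
  queue [10] -> pop 10, enqueue [6, 23], visited so far: [10]
  queue [6, 23] -> pop 6, enqueue [none], visited so far: [10, 6]
  queue [23] -> pop 23, enqueue [20, 40], visited so far: [10, 6, 23]
  queue [20, 40] -> pop 20, enqueue [16], visited so far: [10, 6, 23, 20]
  queue [40, 16] -> pop 40, enqueue [30], visited so far: [10, 6, 23, 20, 40]
  queue [16, 30] -> pop 16, enqueue [none], visited so far: [10, 6, 23, 20, 40, 16]
  queue [30] -> pop 30, enqueue [none], visited so far: [10, 6, 23, 20, 40, 16, 30]
Result: [10, 6, 23, 20, 40, 16, 30]


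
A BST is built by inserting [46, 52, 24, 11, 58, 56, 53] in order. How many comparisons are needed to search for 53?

Search path for 53: 46 -> 52 -> 58 -> 56 -> 53
Found: True
Comparisons: 5


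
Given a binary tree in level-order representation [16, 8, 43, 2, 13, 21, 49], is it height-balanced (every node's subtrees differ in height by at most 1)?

Tree (level-order array): [16, 8, 43, 2, 13, 21, 49]
Definition: a tree is height-balanced if, at every node, |h(left) - h(right)| <= 1 (empty subtree has height -1).
Bottom-up per-node check:
  node 2: h_left=-1, h_right=-1, diff=0 [OK], height=0
  node 13: h_left=-1, h_right=-1, diff=0 [OK], height=0
  node 8: h_left=0, h_right=0, diff=0 [OK], height=1
  node 21: h_left=-1, h_right=-1, diff=0 [OK], height=0
  node 49: h_left=-1, h_right=-1, diff=0 [OK], height=0
  node 43: h_left=0, h_right=0, diff=0 [OK], height=1
  node 16: h_left=1, h_right=1, diff=0 [OK], height=2
All nodes satisfy the balance condition.
Result: Balanced


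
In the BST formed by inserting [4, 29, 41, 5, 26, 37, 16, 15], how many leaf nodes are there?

Tree built from: [4, 29, 41, 5, 26, 37, 16, 15]
Tree (level-order array): [4, None, 29, 5, 41, None, 26, 37, None, 16, None, None, None, 15]
Rule: A leaf has 0 children.
Per-node child counts:
  node 4: 1 child(ren)
  node 29: 2 child(ren)
  node 5: 1 child(ren)
  node 26: 1 child(ren)
  node 16: 1 child(ren)
  node 15: 0 child(ren)
  node 41: 1 child(ren)
  node 37: 0 child(ren)
Matching nodes: [15, 37]
Count of leaf nodes: 2


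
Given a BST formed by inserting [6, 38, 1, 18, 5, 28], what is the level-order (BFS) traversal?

Tree insertion order: [6, 38, 1, 18, 5, 28]
Tree (level-order array): [6, 1, 38, None, 5, 18, None, None, None, None, 28]
BFS from the root, enqueuing left then right child of each popped node:
  queue [6] -> pop 6, enqueue [1, 38], visited so far: [6]
  queue [1, 38] -> pop 1, enqueue [5], visited so far: [6, 1]
  queue [38, 5] -> pop 38, enqueue [18], visited so far: [6, 1, 38]
  queue [5, 18] -> pop 5, enqueue [none], visited so far: [6, 1, 38, 5]
  queue [18] -> pop 18, enqueue [28], visited so far: [6, 1, 38, 5, 18]
  queue [28] -> pop 28, enqueue [none], visited so far: [6, 1, 38, 5, 18, 28]
Result: [6, 1, 38, 5, 18, 28]


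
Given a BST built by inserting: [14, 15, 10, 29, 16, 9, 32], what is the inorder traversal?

Tree insertion order: [14, 15, 10, 29, 16, 9, 32]
Tree (level-order array): [14, 10, 15, 9, None, None, 29, None, None, 16, 32]
Inorder traversal: [9, 10, 14, 15, 16, 29, 32]


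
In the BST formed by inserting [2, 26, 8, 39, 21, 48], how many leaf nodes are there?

Tree built from: [2, 26, 8, 39, 21, 48]
Tree (level-order array): [2, None, 26, 8, 39, None, 21, None, 48]
Rule: A leaf has 0 children.
Per-node child counts:
  node 2: 1 child(ren)
  node 26: 2 child(ren)
  node 8: 1 child(ren)
  node 21: 0 child(ren)
  node 39: 1 child(ren)
  node 48: 0 child(ren)
Matching nodes: [21, 48]
Count of leaf nodes: 2


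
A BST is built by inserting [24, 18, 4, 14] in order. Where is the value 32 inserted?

Starting tree (level order): [24, 18, None, 4, None, None, 14]
Insertion path: 24
Result: insert 32 as right child of 24
Final tree (level order): [24, 18, 32, 4, None, None, None, None, 14]


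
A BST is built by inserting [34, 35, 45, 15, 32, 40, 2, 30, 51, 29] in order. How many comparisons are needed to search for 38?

Search path for 38: 34 -> 35 -> 45 -> 40
Found: False
Comparisons: 4


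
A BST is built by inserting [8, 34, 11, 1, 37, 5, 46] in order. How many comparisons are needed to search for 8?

Search path for 8: 8
Found: True
Comparisons: 1


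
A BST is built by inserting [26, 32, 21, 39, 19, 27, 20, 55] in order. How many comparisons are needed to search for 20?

Search path for 20: 26 -> 21 -> 19 -> 20
Found: True
Comparisons: 4


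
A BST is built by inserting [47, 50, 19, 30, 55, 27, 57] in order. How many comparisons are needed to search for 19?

Search path for 19: 47 -> 19
Found: True
Comparisons: 2


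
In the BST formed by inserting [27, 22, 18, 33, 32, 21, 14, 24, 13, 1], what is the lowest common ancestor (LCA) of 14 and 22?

Tree insertion order: [27, 22, 18, 33, 32, 21, 14, 24, 13, 1]
Tree (level-order array): [27, 22, 33, 18, 24, 32, None, 14, 21, None, None, None, None, 13, None, None, None, 1]
In a BST, the LCA of p=14, q=22 is the first node v on the
root-to-leaf path with p <= v <= q (go left if both < v, right if both > v).
Walk from root:
  at 27: both 14 and 22 < 27, go left
  at 22: 14 <= 22 <= 22, this is the LCA
LCA = 22


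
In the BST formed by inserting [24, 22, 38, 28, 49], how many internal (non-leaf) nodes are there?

Tree built from: [24, 22, 38, 28, 49]
Tree (level-order array): [24, 22, 38, None, None, 28, 49]
Rule: An internal node has at least one child.
Per-node child counts:
  node 24: 2 child(ren)
  node 22: 0 child(ren)
  node 38: 2 child(ren)
  node 28: 0 child(ren)
  node 49: 0 child(ren)
Matching nodes: [24, 38]
Count of internal (non-leaf) nodes: 2


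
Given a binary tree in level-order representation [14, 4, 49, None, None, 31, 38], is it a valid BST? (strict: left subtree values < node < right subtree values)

Level-order array: [14, 4, 49, None, None, 31, 38]
Validate using subtree bounds (lo, hi): at each node, require lo < value < hi,
then recurse left with hi=value and right with lo=value.
Preorder trace (stopping at first violation):
  at node 14 with bounds (-inf, +inf): OK
  at node 4 with bounds (-inf, 14): OK
  at node 49 with bounds (14, +inf): OK
  at node 31 with bounds (14, 49): OK
  at node 38 with bounds (49, +inf): VIOLATION
Node 38 violates its bound: not (49 < 38 < +inf).
Result: Not a valid BST


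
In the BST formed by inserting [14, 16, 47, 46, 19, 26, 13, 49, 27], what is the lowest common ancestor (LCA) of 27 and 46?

Tree insertion order: [14, 16, 47, 46, 19, 26, 13, 49, 27]
Tree (level-order array): [14, 13, 16, None, None, None, 47, 46, 49, 19, None, None, None, None, 26, None, 27]
In a BST, the LCA of p=27, q=46 is the first node v on the
root-to-leaf path with p <= v <= q (go left if both < v, right if both > v).
Walk from root:
  at 14: both 27 and 46 > 14, go right
  at 16: both 27 and 46 > 16, go right
  at 47: both 27 and 46 < 47, go left
  at 46: 27 <= 46 <= 46, this is the LCA
LCA = 46


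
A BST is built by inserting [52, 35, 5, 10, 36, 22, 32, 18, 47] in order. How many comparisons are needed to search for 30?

Search path for 30: 52 -> 35 -> 5 -> 10 -> 22 -> 32
Found: False
Comparisons: 6


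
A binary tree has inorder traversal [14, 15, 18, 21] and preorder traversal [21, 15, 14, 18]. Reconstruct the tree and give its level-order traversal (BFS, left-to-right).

Inorder:  [14, 15, 18, 21]
Preorder: [21, 15, 14, 18]
Algorithm: preorder visits root first, so consume preorder in order;
for each root, split the current inorder slice at that value into
left-subtree inorder and right-subtree inorder, then recurse.
Recursive splits:
  root=21; inorder splits into left=[14, 15, 18], right=[]
  root=15; inorder splits into left=[14], right=[18]
  root=14; inorder splits into left=[], right=[]
  root=18; inorder splits into left=[], right=[]
Reconstructed level-order: [21, 15, 14, 18]


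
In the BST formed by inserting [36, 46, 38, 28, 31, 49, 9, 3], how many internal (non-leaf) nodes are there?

Tree built from: [36, 46, 38, 28, 31, 49, 9, 3]
Tree (level-order array): [36, 28, 46, 9, 31, 38, 49, 3]
Rule: An internal node has at least one child.
Per-node child counts:
  node 36: 2 child(ren)
  node 28: 2 child(ren)
  node 9: 1 child(ren)
  node 3: 0 child(ren)
  node 31: 0 child(ren)
  node 46: 2 child(ren)
  node 38: 0 child(ren)
  node 49: 0 child(ren)
Matching nodes: [36, 28, 9, 46]
Count of internal (non-leaf) nodes: 4


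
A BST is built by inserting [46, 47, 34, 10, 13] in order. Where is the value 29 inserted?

Starting tree (level order): [46, 34, 47, 10, None, None, None, None, 13]
Insertion path: 46 -> 34 -> 10 -> 13
Result: insert 29 as right child of 13
Final tree (level order): [46, 34, 47, 10, None, None, None, None, 13, None, 29]


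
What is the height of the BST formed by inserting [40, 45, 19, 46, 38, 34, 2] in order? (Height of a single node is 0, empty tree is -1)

Insertion order: [40, 45, 19, 46, 38, 34, 2]
Tree (level-order array): [40, 19, 45, 2, 38, None, 46, None, None, 34]
Compute height bottom-up (empty subtree = -1):
  height(2) = 1 + max(-1, -1) = 0
  height(34) = 1 + max(-1, -1) = 0
  height(38) = 1 + max(0, -1) = 1
  height(19) = 1 + max(0, 1) = 2
  height(46) = 1 + max(-1, -1) = 0
  height(45) = 1 + max(-1, 0) = 1
  height(40) = 1 + max(2, 1) = 3
Height = 3


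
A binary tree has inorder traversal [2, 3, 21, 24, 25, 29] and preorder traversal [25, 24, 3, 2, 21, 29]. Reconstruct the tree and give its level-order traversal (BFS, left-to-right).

Inorder:  [2, 3, 21, 24, 25, 29]
Preorder: [25, 24, 3, 2, 21, 29]
Algorithm: preorder visits root first, so consume preorder in order;
for each root, split the current inorder slice at that value into
left-subtree inorder and right-subtree inorder, then recurse.
Recursive splits:
  root=25; inorder splits into left=[2, 3, 21, 24], right=[29]
  root=24; inorder splits into left=[2, 3, 21], right=[]
  root=3; inorder splits into left=[2], right=[21]
  root=2; inorder splits into left=[], right=[]
  root=21; inorder splits into left=[], right=[]
  root=29; inorder splits into left=[], right=[]
Reconstructed level-order: [25, 24, 29, 3, 2, 21]


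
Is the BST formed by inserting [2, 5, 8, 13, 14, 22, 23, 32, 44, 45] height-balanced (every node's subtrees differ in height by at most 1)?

Tree (level-order array): [2, None, 5, None, 8, None, 13, None, 14, None, 22, None, 23, None, 32, None, 44, None, 45]
Definition: a tree is height-balanced if, at every node, |h(left) - h(right)| <= 1 (empty subtree has height -1).
Bottom-up per-node check:
  node 45: h_left=-1, h_right=-1, diff=0 [OK], height=0
  node 44: h_left=-1, h_right=0, diff=1 [OK], height=1
  node 32: h_left=-1, h_right=1, diff=2 [FAIL (|-1-1|=2 > 1)], height=2
  node 23: h_left=-1, h_right=2, diff=3 [FAIL (|-1-2|=3 > 1)], height=3
  node 22: h_left=-1, h_right=3, diff=4 [FAIL (|-1-3|=4 > 1)], height=4
  node 14: h_left=-1, h_right=4, diff=5 [FAIL (|-1-4|=5 > 1)], height=5
  node 13: h_left=-1, h_right=5, diff=6 [FAIL (|-1-5|=6 > 1)], height=6
  node 8: h_left=-1, h_right=6, diff=7 [FAIL (|-1-6|=7 > 1)], height=7
  node 5: h_left=-1, h_right=7, diff=8 [FAIL (|-1-7|=8 > 1)], height=8
  node 2: h_left=-1, h_right=8, diff=9 [FAIL (|-1-8|=9 > 1)], height=9
Node 32 violates the condition: |-1 - 1| = 2 > 1.
Result: Not balanced


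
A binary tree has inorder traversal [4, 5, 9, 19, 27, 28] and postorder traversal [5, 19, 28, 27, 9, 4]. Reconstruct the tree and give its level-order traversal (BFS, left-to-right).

Inorder:   [4, 5, 9, 19, 27, 28]
Postorder: [5, 19, 28, 27, 9, 4]
Algorithm: postorder visits root last, so walk postorder right-to-left;
each value is the root of the current inorder slice — split it at that
value, recurse on the right subtree first, then the left.
Recursive splits:
  root=4; inorder splits into left=[], right=[5, 9, 19, 27, 28]
  root=9; inorder splits into left=[5], right=[19, 27, 28]
  root=27; inorder splits into left=[19], right=[28]
  root=28; inorder splits into left=[], right=[]
  root=19; inorder splits into left=[], right=[]
  root=5; inorder splits into left=[], right=[]
Reconstructed level-order: [4, 9, 5, 27, 19, 28]


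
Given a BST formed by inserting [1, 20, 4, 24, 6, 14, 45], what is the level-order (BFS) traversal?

Tree insertion order: [1, 20, 4, 24, 6, 14, 45]
Tree (level-order array): [1, None, 20, 4, 24, None, 6, None, 45, None, 14]
BFS from the root, enqueuing left then right child of each popped node:
  queue [1] -> pop 1, enqueue [20], visited so far: [1]
  queue [20] -> pop 20, enqueue [4, 24], visited so far: [1, 20]
  queue [4, 24] -> pop 4, enqueue [6], visited so far: [1, 20, 4]
  queue [24, 6] -> pop 24, enqueue [45], visited so far: [1, 20, 4, 24]
  queue [6, 45] -> pop 6, enqueue [14], visited so far: [1, 20, 4, 24, 6]
  queue [45, 14] -> pop 45, enqueue [none], visited so far: [1, 20, 4, 24, 6, 45]
  queue [14] -> pop 14, enqueue [none], visited so far: [1, 20, 4, 24, 6, 45, 14]
Result: [1, 20, 4, 24, 6, 45, 14]


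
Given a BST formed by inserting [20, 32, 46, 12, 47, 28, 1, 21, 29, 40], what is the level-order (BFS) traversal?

Tree insertion order: [20, 32, 46, 12, 47, 28, 1, 21, 29, 40]
Tree (level-order array): [20, 12, 32, 1, None, 28, 46, None, None, 21, 29, 40, 47]
BFS from the root, enqueuing left then right child of each popped node:
  queue [20] -> pop 20, enqueue [12, 32], visited so far: [20]
  queue [12, 32] -> pop 12, enqueue [1], visited so far: [20, 12]
  queue [32, 1] -> pop 32, enqueue [28, 46], visited so far: [20, 12, 32]
  queue [1, 28, 46] -> pop 1, enqueue [none], visited so far: [20, 12, 32, 1]
  queue [28, 46] -> pop 28, enqueue [21, 29], visited so far: [20, 12, 32, 1, 28]
  queue [46, 21, 29] -> pop 46, enqueue [40, 47], visited so far: [20, 12, 32, 1, 28, 46]
  queue [21, 29, 40, 47] -> pop 21, enqueue [none], visited so far: [20, 12, 32, 1, 28, 46, 21]
  queue [29, 40, 47] -> pop 29, enqueue [none], visited so far: [20, 12, 32, 1, 28, 46, 21, 29]
  queue [40, 47] -> pop 40, enqueue [none], visited so far: [20, 12, 32, 1, 28, 46, 21, 29, 40]
  queue [47] -> pop 47, enqueue [none], visited so far: [20, 12, 32, 1, 28, 46, 21, 29, 40, 47]
Result: [20, 12, 32, 1, 28, 46, 21, 29, 40, 47]


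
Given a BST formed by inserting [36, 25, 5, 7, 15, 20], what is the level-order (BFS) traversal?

Tree insertion order: [36, 25, 5, 7, 15, 20]
Tree (level-order array): [36, 25, None, 5, None, None, 7, None, 15, None, 20]
BFS from the root, enqueuing left then right child of each popped node:
  queue [36] -> pop 36, enqueue [25], visited so far: [36]
  queue [25] -> pop 25, enqueue [5], visited so far: [36, 25]
  queue [5] -> pop 5, enqueue [7], visited so far: [36, 25, 5]
  queue [7] -> pop 7, enqueue [15], visited so far: [36, 25, 5, 7]
  queue [15] -> pop 15, enqueue [20], visited so far: [36, 25, 5, 7, 15]
  queue [20] -> pop 20, enqueue [none], visited so far: [36, 25, 5, 7, 15, 20]
Result: [36, 25, 5, 7, 15, 20]


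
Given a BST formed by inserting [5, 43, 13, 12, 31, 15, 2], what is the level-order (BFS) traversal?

Tree insertion order: [5, 43, 13, 12, 31, 15, 2]
Tree (level-order array): [5, 2, 43, None, None, 13, None, 12, 31, None, None, 15]
BFS from the root, enqueuing left then right child of each popped node:
  queue [5] -> pop 5, enqueue [2, 43], visited so far: [5]
  queue [2, 43] -> pop 2, enqueue [none], visited so far: [5, 2]
  queue [43] -> pop 43, enqueue [13], visited so far: [5, 2, 43]
  queue [13] -> pop 13, enqueue [12, 31], visited so far: [5, 2, 43, 13]
  queue [12, 31] -> pop 12, enqueue [none], visited so far: [5, 2, 43, 13, 12]
  queue [31] -> pop 31, enqueue [15], visited so far: [5, 2, 43, 13, 12, 31]
  queue [15] -> pop 15, enqueue [none], visited so far: [5, 2, 43, 13, 12, 31, 15]
Result: [5, 2, 43, 13, 12, 31, 15]


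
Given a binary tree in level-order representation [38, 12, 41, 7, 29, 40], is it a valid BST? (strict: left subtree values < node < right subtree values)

Level-order array: [38, 12, 41, 7, 29, 40]
Validate using subtree bounds (lo, hi): at each node, require lo < value < hi,
then recurse left with hi=value and right with lo=value.
Preorder trace (stopping at first violation):
  at node 38 with bounds (-inf, +inf): OK
  at node 12 with bounds (-inf, 38): OK
  at node 7 with bounds (-inf, 12): OK
  at node 29 with bounds (12, 38): OK
  at node 41 with bounds (38, +inf): OK
  at node 40 with bounds (38, 41): OK
No violation found at any node.
Result: Valid BST


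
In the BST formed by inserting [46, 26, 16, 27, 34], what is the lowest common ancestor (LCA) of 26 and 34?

Tree insertion order: [46, 26, 16, 27, 34]
Tree (level-order array): [46, 26, None, 16, 27, None, None, None, 34]
In a BST, the LCA of p=26, q=34 is the first node v on the
root-to-leaf path with p <= v <= q (go left if both < v, right if both > v).
Walk from root:
  at 46: both 26 and 34 < 46, go left
  at 26: 26 <= 26 <= 34, this is the LCA
LCA = 26


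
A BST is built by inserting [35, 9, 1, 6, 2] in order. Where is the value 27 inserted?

Starting tree (level order): [35, 9, None, 1, None, None, 6, 2]
Insertion path: 35 -> 9
Result: insert 27 as right child of 9
Final tree (level order): [35, 9, None, 1, 27, None, 6, None, None, 2]


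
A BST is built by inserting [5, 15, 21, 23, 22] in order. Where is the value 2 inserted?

Starting tree (level order): [5, None, 15, None, 21, None, 23, 22]
Insertion path: 5
Result: insert 2 as left child of 5
Final tree (level order): [5, 2, 15, None, None, None, 21, None, 23, 22]


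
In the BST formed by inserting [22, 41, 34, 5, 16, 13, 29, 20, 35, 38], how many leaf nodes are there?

Tree built from: [22, 41, 34, 5, 16, 13, 29, 20, 35, 38]
Tree (level-order array): [22, 5, 41, None, 16, 34, None, 13, 20, 29, 35, None, None, None, None, None, None, None, 38]
Rule: A leaf has 0 children.
Per-node child counts:
  node 22: 2 child(ren)
  node 5: 1 child(ren)
  node 16: 2 child(ren)
  node 13: 0 child(ren)
  node 20: 0 child(ren)
  node 41: 1 child(ren)
  node 34: 2 child(ren)
  node 29: 0 child(ren)
  node 35: 1 child(ren)
  node 38: 0 child(ren)
Matching nodes: [13, 20, 29, 38]
Count of leaf nodes: 4


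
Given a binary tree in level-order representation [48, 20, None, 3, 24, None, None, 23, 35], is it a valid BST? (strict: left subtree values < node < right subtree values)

Level-order array: [48, 20, None, 3, 24, None, None, 23, 35]
Validate using subtree bounds (lo, hi): at each node, require lo < value < hi,
then recurse left with hi=value and right with lo=value.
Preorder trace (stopping at first violation):
  at node 48 with bounds (-inf, +inf): OK
  at node 20 with bounds (-inf, 48): OK
  at node 3 with bounds (-inf, 20): OK
  at node 24 with bounds (20, 48): OK
  at node 23 with bounds (20, 24): OK
  at node 35 with bounds (24, 48): OK
No violation found at any node.
Result: Valid BST


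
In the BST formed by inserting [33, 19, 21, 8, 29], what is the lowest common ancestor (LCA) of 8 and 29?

Tree insertion order: [33, 19, 21, 8, 29]
Tree (level-order array): [33, 19, None, 8, 21, None, None, None, 29]
In a BST, the LCA of p=8, q=29 is the first node v on the
root-to-leaf path with p <= v <= q (go left if both < v, right if both > v).
Walk from root:
  at 33: both 8 and 29 < 33, go left
  at 19: 8 <= 19 <= 29, this is the LCA
LCA = 19


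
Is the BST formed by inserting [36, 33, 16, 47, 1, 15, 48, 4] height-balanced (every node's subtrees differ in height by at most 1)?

Tree (level-order array): [36, 33, 47, 16, None, None, 48, 1, None, None, None, None, 15, 4]
Definition: a tree is height-balanced if, at every node, |h(left) - h(right)| <= 1 (empty subtree has height -1).
Bottom-up per-node check:
  node 4: h_left=-1, h_right=-1, diff=0 [OK], height=0
  node 15: h_left=0, h_right=-1, diff=1 [OK], height=1
  node 1: h_left=-1, h_right=1, diff=2 [FAIL (|-1-1|=2 > 1)], height=2
  node 16: h_left=2, h_right=-1, diff=3 [FAIL (|2--1|=3 > 1)], height=3
  node 33: h_left=3, h_right=-1, diff=4 [FAIL (|3--1|=4 > 1)], height=4
  node 48: h_left=-1, h_right=-1, diff=0 [OK], height=0
  node 47: h_left=-1, h_right=0, diff=1 [OK], height=1
  node 36: h_left=4, h_right=1, diff=3 [FAIL (|4-1|=3 > 1)], height=5
Node 1 violates the condition: |-1 - 1| = 2 > 1.
Result: Not balanced


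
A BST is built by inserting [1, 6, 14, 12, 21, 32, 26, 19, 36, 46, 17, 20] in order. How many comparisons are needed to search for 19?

Search path for 19: 1 -> 6 -> 14 -> 21 -> 19
Found: True
Comparisons: 5


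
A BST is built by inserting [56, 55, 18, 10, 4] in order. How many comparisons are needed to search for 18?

Search path for 18: 56 -> 55 -> 18
Found: True
Comparisons: 3


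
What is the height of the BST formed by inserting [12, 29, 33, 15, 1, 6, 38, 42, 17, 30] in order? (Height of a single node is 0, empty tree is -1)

Insertion order: [12, 29, 33, 15, 1, 6, 38, 42, 17, 30]
Tree (level-order array): [12, 1, 29, None, 6, 15, 33, None, None, None, 17, 30, 38, None, None, None, None, None, 42]
Compute height bottom-up (empty subtree = -1):
  height(6) = 1 + max(-1, -1) = 0
  height(1) = 1 + max(-1, 0) = 1
  height(17) = 1 + max(-1, -1) = 0
  height(15) = 1 + max(-1, 0) = 1
  height(30) = 1 + max(-1, -1) = 0
  height(42) = 1 + max(-1, -1) = 0
  height(38) = 1 + max(-1, 0) = 1
  height(33) = 1 + max(0, 1) = 2
  height(29) = 1 + max(1, 2) = 3
  height(12) = 1 + max(1, 3) = 4
Height = 4


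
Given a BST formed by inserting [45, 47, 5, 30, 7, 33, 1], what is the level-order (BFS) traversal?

Tree insertion order: [45, 47, 5, 30, 7, 33, 1]
Tree (level-order array): [45, 5, 47, 1, 30, None, None, None, None, 7, 33]
BFS from the root, enqueuing left then right child of each popped node:
  queue [45] -> pop 45, enqueue [5, 47], visited so far: [45]
  queue [5, 47] -> pop 5, enqueue [1, 30], visited so far: [45, 5]
  queue [47, 1, 30] -> pop 47, enqueue [none], visited so far: [45, 5, 47]
  queue [1, 30] -> pop 1, enqueue [none], visited so far: [45, 5, 47, 1]
  queue [30] -> pop 30, enqueue [7, 33], visited so far: [45, 5, 47, 1, 30]
  queue [7, 33] -> pop 7, enqueue [none], visited so far: [45, 5, 47, 1, 30, 7]
  queue [33] -> pop 33, enqueue [none], visited so far: [45, 5, 47, 1, 30, 7, 33]
Result: [45, 5, 47, 1, 30, 7, 33]


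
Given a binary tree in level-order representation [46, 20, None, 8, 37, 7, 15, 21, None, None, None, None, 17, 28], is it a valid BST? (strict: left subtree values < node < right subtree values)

Level-order array: [46, 20, None, 8, 37, 7, 15, 21, None, None, None, None, 17, 28]
Validate using subtree bounds (lo, hi): at each node, require lo < value < hi,
then recurse left with hi=value and right with lo=value.
Preorder trace (stopping at first violation):
  at node 46 with bounds (-inf, +inf): OK
  at node 20 with bounds (-inf, 46): OK
  at node 8 with bounds (-inf, 20): OK
  at node 7 with bounds (-inf, 8): OK
  at node 15 with bounds (8, 20): OK
  at node 17 with bounds (15, 20): OK
  at node 37 with bounds (20, 46): OK
  at node 21 with bounds (20, 37): OK
  at node 28 with bounds (20, 21): VIOLATION
Node 28 violates its bound: not (20 < 28 < 21).
Result: Not a valid BST


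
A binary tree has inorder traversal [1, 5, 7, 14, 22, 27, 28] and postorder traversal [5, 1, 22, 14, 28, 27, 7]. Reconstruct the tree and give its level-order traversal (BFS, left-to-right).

Inorder:   [1, 5, 7, 14, 22, 27, 28]
Postorder: [5, 1, 22, 14, 28, 27, 7]
Algorithm: postorder visits root last, so walk postorder right-to-left;
each value is the root of the current inorder slice — split it at that
value, recurse on the right subtree first, then the left.
Recursive splits:
  root=7; inorder splits into left=[1, 5], right=[14, 22, 27, 28]
  root=27; inorder splits into left=[14, 22], right=[28]
  root=28; inorder splits into left=[], right=[]
  root=14; inorder splits into left=[], right=[22]
  root=22; inorder splits into left=[], right=[]
  root=1; inorder splits into left=[], right=[5]
  root=5; inorder splits into left=[], right=[]
Reconstructed level-order: [7, 1, 27, 5, 14, 28, 22]


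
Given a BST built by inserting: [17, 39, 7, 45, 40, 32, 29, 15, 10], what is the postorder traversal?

Tree insertion order: [17, 39, 7, 45, 40, 32, 29, 15, 10]
Tree (level-order array): [17, 7, 39, None, 15, 32, 45, 10, None, 29, None, 40]
Postorder traversal: [10, 15, 7, 29, 32, 40, 45, 39, 17]


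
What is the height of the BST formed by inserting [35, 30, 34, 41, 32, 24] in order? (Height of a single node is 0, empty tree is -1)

Insertion order: [35, 30, 34, 41, 32, 24]
Tree (level-order array): [35, 30, 41, 24, 34, None, None, None, None, 32]
Compute height bottom-up (empty subtree = -1):
  height(24) = 1 + max(-1, -1) = 0
  height(32) = 1 + max(-1, -1) = 0
  height(34) = 1 + max(0, -1) = 1
  height(30) = 1 + max(0, 1) = 2
  height(41) = 1 + max(-1, -1) = 0
  height(35) = 1 + max(2, 0) = 3
Height = 3


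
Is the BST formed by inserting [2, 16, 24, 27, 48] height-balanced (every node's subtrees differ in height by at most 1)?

Tree (level-order array): [2, None, 16, None, 24, None, 27, None, 48]
Definition: a tree is height-balanced if, at every node, |h(left) - h(right)| <= 1 (empty subtree has height -1).
Bottom-up per-node check:
  node 48: h_left=-1, h_right=-1, diff=0 [OK], height=0
  node 27: h_left=-1, h_right=0, diff=1 [OK], height=1
  node 24: h_left=-1, h_right=1, diff=2 [FAIL (|-1-1|=2 > 1)], height=2
  node 16: h_left=-1, h_right=2, diff=3 [FAIL (|-1-2|=3 > 1)], height=3
  node 2: h_left=-1, h_right=3, diff=4 [FAIL (|-1-3|=4 > 1)], height=4
Node 24 violates the condition: |-1 - 1| = 2 > 1.
Result: Not balanced


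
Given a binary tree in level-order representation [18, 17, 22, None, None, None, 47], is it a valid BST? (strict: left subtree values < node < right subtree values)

Level-order array: [18, 17, 22, None, None, None, 47]
Validate using subtree bounds (lo, hi): at each node, require lo < value < hi,
then recurse left with hi=value and right with lo=value.
Preorder trace (stopping at first violation):
  at node 18 with bounds (-inf, +inf): OK
  at node 17 with bounds (-inf, 18): OK
  at node 22 with bounds (18, +inf): OK
  at node 47 with bounds (22, +inf): OK
No violation found at any node.
Result: Valid BST


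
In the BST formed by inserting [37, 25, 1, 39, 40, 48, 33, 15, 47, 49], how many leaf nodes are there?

Tree built from: [37, 25, 1, 39, 40, 48, 33, 15, 47, 49]
Tree (level-order array): [37, 25, 39, 1, 33, None, 40, None, 15, None, None, None, 48, None, None, 47, 49]
Rule: A leaf has 0 children.
Per-node child counts:
  node 37: 2 child(ren)
  node 25: 2 child(ren)
  node 1: 1 child(ren)
  node 15: 0 child(ren)
  node 33: 0 child(ren)
  node 39: 1 child(ren)
  node 40: 1 child(ren)
  node 48: 2 child(ren)
  node 47: 0 child(ren)
  node 49: 0 child(ren)
Matching nodes: [15, 33, 47, 49]
Count of leaf nodes: 4


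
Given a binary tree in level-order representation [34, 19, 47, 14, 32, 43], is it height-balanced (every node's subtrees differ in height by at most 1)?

Tree (level-order array): [34, 19, 47, 14, 32, 43]
Definition: a tree is height-balanced if, at every node, |h(left) - h(right)| <= 1 (empty subtree has height -1).
Bottom-up per-node check:
  node 14: h_left=-1, h_right=-1, diff=0 [OK], height=0
  node 32: h_left=-1, h_right=-1, diff=0 [OK], height=0
  node 19: h_left=0, h_right=0, diff=0 [OK], height=1
  node 43: h_left=-1, h_right=-1, diff=0 [OK], height=0
  node 47: h_left=0, h_right=-1, diff=1 [OK], height=1
  node 34: h_left=1, h_right=1, diff=0 [OK], height=2
All nodes satisfy the balance condition.
Result: Balanced


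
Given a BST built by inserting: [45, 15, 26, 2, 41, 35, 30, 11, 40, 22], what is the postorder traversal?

Tree insertion order: [45, 15, 26, 2, 41, 35, 30, 11, 40, 22]
Tree (level-order array): [45, 15, None, 2, 26, None, 11, 22, 41, None, None, None, None, 35, None, 30, 40]
Postorder traversal: [11, 2, 22, 30, 40, 35, 41, 26, 15, 45]


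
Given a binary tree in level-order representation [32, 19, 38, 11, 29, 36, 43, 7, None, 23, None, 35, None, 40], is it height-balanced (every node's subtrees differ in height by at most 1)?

Tree (level-order array): [32, 19, 38, 11, 29, 36, 43, 7, None, 23, None, 35, None, 40]
Definition: a tree is height-balanced if, at every node, |h(left) - h(right)| <= 1 (empty subtree has height -1).
Bottom-up per-node check:
  node 7: h_left=-1, h_right=-1, diff=0 [OK], height=0
  node 11: h_left=0, h_right=-1, diff=1 [OK], height=1
  node 23: h_left=-1, h_right=-1, diff=0 [OK], height=0
  node 29: h_left=0, h_right=-1, diff=1 [OK], height=1
  node 19: h_left=1, h_right=1, diff=0 [OK], height=2
  node 35: h_left=-1, h_right=-1, diff=0 [OK], height=0
  node 36: h_left=0, h_right=-1, diff=1 [OK], height=1
  node 40: h_left=-1, h_right=-1, diff=0 [OK], height=0
  node 43: h_left=0, h_right=-1, diff=1 [OK], height=1
  node 38: h_left=1, h_right=1, diff=0 [OK], height=2
  node 32: h_left=2, h_right=2, diff=0 [OK], height=3
All nodes satisfy the balance condition.
Result: Balanced


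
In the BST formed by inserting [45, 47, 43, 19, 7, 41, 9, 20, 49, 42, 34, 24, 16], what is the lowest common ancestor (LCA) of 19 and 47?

Tree insertion order: [45, 47, 43, 19, 7, 41, 9, 20, 49, 42, 34, 24, 16]
Tree (level-order array): [45, 43, 47, 19, None, None, 49, 7, 41, None, None, None, 9, 20, 42, None, 16, None, 34, None, None, None, None, 24]
In a BST, the LCA of p=19, q=47 is the first node v on the
root-to-leaf path with p <= v <= q (go left if both < v, right if both > v).
Walk from root:
  at 45: 19 <= 45 <= 47, this is the LCA
LCA = 45


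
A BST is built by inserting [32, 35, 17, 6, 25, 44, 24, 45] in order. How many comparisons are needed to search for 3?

Search path for 3: 32 -> 17 -> 6
Found: False
Comparisons: 3


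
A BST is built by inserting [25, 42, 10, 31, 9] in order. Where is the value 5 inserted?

Starting tree (level order): [25, 10, 42, 9, None, 31]
Insertion path: 25 -> 10 -> 9
Result: insert 5 as left child of 9
Final tree (level order): [25, 10, 42, 9, None, 31, None, 5]


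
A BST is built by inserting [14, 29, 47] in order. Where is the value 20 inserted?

Starting tree (level order): [14, None, 29, None, 47]
Insertion path: 14 -> 29
Result: insert 20 as left child of 29
Final tree (level order): [14, None, 29, 20, 47]


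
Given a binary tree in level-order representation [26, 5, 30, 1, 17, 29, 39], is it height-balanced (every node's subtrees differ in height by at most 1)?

Tree (level-order array): [26, 5, 30, 1, 17, 29, 39]
Definition: a tree is height-balanced if, at every node, |h(left) - h(right)| <= 1 (empty subtree has height -1).
Bottom-up per-node check:
  node 1: h_left=-1, h_right=-1, diff=0 [OK], height=0
  node 17: h_left=-1, h_right=-1, diff=0 [OK], height=0
  node 5: h_left=0, h_right=0, diff=0 [OK], height=1
  node 29: h_left=-1, h_right=-1, diff=0 [OK], height=0
  node 39: h_left=-1, h_right=-1, diff=0 [OK], height=0
  node 30: h_left=0, h_right=0, diff=0 [OK], height=1
  node 26: h_left=1, h_right=1, diff=0 [OK], height=2
All nodes satisfy the balance condition.
Result: Balanced


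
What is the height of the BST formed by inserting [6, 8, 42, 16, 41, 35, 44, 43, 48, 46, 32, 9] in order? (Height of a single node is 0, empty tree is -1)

Insertion order: [6, 8, 42, 16, 41, 35, 44, 43, 48, 46, 32, 9]
Tree (level-order array): [6, None, 8, None, 42, 16, 44, 9, 41, 43, 48, None, None, 35, None, None, None, 46, None, 32]
Compute height bottom-up (empty subtree = -1):
  height(9) = 1 + max(-1, -1) = 0
  height(32) = 1 + max(-1, -1) = 0
  height(35) = 1 + max(0, -1) = 1
  height(41) = 1 + max(1, -1) = 2
  height(16) = 1 + max(0, 2) = 3
  height(43) = 1 + max(-1, -1) = 0
  height(46) = 1 + max(-1, -1) = 0
  height(48) = 1 + max(0, -1) = 1
  height(44) = 1 + max(0, 1) = 2
  height(42) = 1 + max(3, 2) = 4
  height(8) = 1 + max(-1, 4) = 5
  height(6) = 1 + max(-1, 5) = 6
Height = 6


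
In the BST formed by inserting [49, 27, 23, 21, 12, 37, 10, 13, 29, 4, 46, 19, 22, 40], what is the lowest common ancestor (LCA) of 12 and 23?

Tree insertion order: [49, 27, 23, 21, 12, 37, 10, 13, 29, 4, 46, 19, 22, 40]
Tree (level-order array): [49, 27, None, 23, 37, 21, None, 29, 46, 12, 22, None, None, 40, None, 10, 13, None, None, None, None, 4, None, None, 19]
In a BST, the LCA of p=12, q=23 is the first node v on the
root-to-leaf path with p <= v <= q (go left if both < v, right if both > v).
Walk from root:
  at 49: both 12 and 23 < 49, go left
  at 27: both 12 and 23 < 27, go left
  at 23: 12 <= 23 <= 23, this is the LCA
LCA = 23


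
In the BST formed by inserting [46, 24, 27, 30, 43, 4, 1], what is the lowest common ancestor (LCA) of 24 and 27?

Tree insertion order: [46, 24, 27, 30, 43, 4, 1]
Tree (level-order array): [46, 24, None, 4, 27, 1, None, None, 30, None, None, None, 43]
In a BST, the LCA of p=24, q=27 is the first node v on the
root-to-leaf path with p <= v <= q (go left if both < v, right if both > v).
Walk from root:
  at 46: both 24 and 27 < 46, go left
  at 24: 24 <= 24 <= 27, this is the LCA
LCA = 24


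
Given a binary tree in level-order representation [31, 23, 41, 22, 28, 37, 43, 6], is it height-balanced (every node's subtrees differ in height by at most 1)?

Tree (level-order array): [31, 23, 41, 22, 28, 37, 43, 6]
Definition: a tree is height-balanced if, at every node, |h(left) - h(right)| <= 1 (empty subtree has height -1).
Bottom-up per-node check:
  node 6: h_left=-1, h_right=-1, diff=0 [OK], height=0
  node 22: h_left=0, h_right=-1, diff=1 [OK], height=1
  node 28: h_left=-1, h_right=-1, diff=0 [OK], height=0
  node 23: h_left=1, h_right=0, diff=1 [OK], height=2
  node 37: h_left=-1, h_right=-1, diff=0 [OK], height=0
  node 43: h_left=-1, h_right=-1, diff=0 [OK], height=0
  node 41: h_left=0, h_right=0, diff=0 [OK], height=1
  node 31: h_left=2, h_right=1, diff=1 [OK], height=3
All nodes satisfy the balance condition.
Result: Balanced


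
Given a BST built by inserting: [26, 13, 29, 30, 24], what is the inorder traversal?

Tree insertion order: [26, 13, 29, 30, 24]
Tree (level-order array): [26, 13, 29, None, 24, None, 30]
Inorder traversal: [13, 24, 26, 29, 30]


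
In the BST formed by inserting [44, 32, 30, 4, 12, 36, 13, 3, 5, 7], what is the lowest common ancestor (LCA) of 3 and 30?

Tree insertion order: [44, 32, 30, 4, 12, 36, 13, 3, 5, 7]
Tree (level-order array): [44, 32, None, 30, 36, 4, None, None, None, 3, 12, None, None, 5, 13, None, 7]
In a BST, the LCA of p=3, q=30 is the first node v on the
root-to-leaf path with p <= v <= q (go left if both < v, right if both > v).
Walk from root:
  at 44: both 3 and 30 < 44, go left
  at 32: both 3 and 30 < 32, go left
  at 30: 3 <= 30 <= 30, this is the LCA
LCA = 30


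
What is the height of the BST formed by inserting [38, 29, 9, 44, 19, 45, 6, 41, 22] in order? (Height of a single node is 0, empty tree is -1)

Insertion order: [38, 29, 9, 44, 19, 45, 6, 41, 22]
Tree (level-order array): [38, 29, 44, 9, None, 41, 45, 6, 19, None, None, None, None, None, None, None, 22]
Compute height bottom-up (empty subtree = -1):
  height(6) = 1 + max(-1, -1) = 0
  height(22) = 1 + max(-1, -1) = 0
  height(19) = 1 + max(-1, 0) = 1
  height(9) = 1 + max(0, 1) = 2
  height(29) = 1 + max(2, -1) = 3
  height(41) = 1 + max(-1, -1) = 0
  height(45) = 1 + max(-1, -1) = 0
  height(44) = 1 + max(0, 0) = 1
  height(38) = 1 + max(3, 1) = 4
Height = 4
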